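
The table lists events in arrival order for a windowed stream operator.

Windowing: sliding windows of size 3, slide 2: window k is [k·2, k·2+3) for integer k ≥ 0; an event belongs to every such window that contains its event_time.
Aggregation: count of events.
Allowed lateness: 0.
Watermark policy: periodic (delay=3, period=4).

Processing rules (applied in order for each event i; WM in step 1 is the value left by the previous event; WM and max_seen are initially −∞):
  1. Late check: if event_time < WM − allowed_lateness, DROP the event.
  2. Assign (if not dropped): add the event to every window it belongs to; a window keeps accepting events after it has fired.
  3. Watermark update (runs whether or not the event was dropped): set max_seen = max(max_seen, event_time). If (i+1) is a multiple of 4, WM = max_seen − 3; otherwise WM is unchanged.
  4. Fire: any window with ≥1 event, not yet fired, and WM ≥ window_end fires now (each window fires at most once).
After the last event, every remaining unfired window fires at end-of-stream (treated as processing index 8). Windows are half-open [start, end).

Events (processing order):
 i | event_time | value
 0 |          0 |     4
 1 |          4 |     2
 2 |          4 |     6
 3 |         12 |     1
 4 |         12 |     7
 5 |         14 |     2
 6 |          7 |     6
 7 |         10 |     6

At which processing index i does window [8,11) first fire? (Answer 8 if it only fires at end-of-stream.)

i=0 t=0 v=4: → [0,3); WM=−∞
i=1 t=4 v=2: → [4,7),[2,5); WM=−∞
i=2 t=4 v=6: → [4,7),[2,5); WM=−∞
i=3 t=12 v=1: → [12,15),[10,13); WM=9; [0,3) fires=1 [2,5) fires=2 [4,7) fires=2
i=4 t=12 v=7: → [12,15),[10,13); WM=9
i=5 t=14 v=2: → [14,17),[12,15); WM=9
i=6 t=7 v=6: DROP (t<9-0); WM=9
i=7 t=10 v=6: → [10,13),[8,11); WM=11; [8,11) fires=1

7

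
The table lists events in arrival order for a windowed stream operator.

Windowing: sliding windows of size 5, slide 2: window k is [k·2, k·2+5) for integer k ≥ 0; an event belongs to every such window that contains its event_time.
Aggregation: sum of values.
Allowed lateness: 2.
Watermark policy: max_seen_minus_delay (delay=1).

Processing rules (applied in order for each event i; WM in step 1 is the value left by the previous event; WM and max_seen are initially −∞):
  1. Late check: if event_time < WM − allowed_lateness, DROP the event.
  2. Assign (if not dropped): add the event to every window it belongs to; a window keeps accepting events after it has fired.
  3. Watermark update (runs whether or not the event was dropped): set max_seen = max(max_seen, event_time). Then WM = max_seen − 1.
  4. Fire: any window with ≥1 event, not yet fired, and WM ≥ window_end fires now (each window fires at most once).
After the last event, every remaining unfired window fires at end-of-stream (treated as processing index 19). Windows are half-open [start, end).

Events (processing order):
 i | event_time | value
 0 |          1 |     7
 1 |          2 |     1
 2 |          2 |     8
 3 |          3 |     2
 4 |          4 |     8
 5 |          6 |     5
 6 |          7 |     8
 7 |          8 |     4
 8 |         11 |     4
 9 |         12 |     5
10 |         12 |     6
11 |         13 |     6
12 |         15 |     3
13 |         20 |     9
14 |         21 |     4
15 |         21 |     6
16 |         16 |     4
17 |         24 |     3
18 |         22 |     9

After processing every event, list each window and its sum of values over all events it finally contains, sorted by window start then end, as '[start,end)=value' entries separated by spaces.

[0,5)=26 [2,7)=24 [4,9)=25 [6,11)=17 [8,13)=19 [10,15)=21 [12,17)=20 [14,19)=3 [16,21)=9 [18,23)=28 [20,25)=31 [22,27)=12 [24,29)=3

i=0 t=1 v=7: → [0,5); WM=0
i=1 t=2 v=1: → [2,7),[0,5); WM=1
i=2 t=2 v=8: → [2,7),[0,5); WM=1
i=3 t=3 v=2: → [2,7),[0,5); WM=2
i=4 t=4 v=8: → [4,9),[2,7),[0,5); WM=3
i=5 t=6 v=5: → [6,11),[4,9),[2,7); WM=5; [0,5) fires=26
i=6 t=7 v=8: → [6,11),[4,9); WM=6
i=7 t=8 v=4: → [8,13),[6,11),[4,9); WM=7; [2,7) fires=24
i=8 t=11 v=4: → [10,15),[8,13); WM=10; [4,9) fires=25
i=9 t=12 v=5: → [12,17),[10,15),[8,13); WM=11; [6,11) fires=17
i=10 t=12 v=6: → [12,17),[10,15),[8,13); WM=11
i=11 t=13 v=6: → [12,17),[10,15); WM=12
i=12 t=15 v=3: → [14,19),[12,17); WM=14; [8,13) fires=19
i=13 t=20 v=9: → [20,25),[18,23),[16,21); WM=19; [10,15) fires=21 [12,17) fires=20 [14,19) fires=3
i=14 t=21 v=4: → [20,25),[18,23); WM=20
i=15 t=21 v=6: → [20,25),[18,23); WM=20
i=16 t=16 v=4: DROP (t<20-2); WM=20
i=17 t=24 v=3: → [24,29),[22,27),[20,25); WM=23; [16,21) fires=9 [18,23) fires=19
i=18 t=22 v=9: → [22,27),[20,25),[18,23); WM=23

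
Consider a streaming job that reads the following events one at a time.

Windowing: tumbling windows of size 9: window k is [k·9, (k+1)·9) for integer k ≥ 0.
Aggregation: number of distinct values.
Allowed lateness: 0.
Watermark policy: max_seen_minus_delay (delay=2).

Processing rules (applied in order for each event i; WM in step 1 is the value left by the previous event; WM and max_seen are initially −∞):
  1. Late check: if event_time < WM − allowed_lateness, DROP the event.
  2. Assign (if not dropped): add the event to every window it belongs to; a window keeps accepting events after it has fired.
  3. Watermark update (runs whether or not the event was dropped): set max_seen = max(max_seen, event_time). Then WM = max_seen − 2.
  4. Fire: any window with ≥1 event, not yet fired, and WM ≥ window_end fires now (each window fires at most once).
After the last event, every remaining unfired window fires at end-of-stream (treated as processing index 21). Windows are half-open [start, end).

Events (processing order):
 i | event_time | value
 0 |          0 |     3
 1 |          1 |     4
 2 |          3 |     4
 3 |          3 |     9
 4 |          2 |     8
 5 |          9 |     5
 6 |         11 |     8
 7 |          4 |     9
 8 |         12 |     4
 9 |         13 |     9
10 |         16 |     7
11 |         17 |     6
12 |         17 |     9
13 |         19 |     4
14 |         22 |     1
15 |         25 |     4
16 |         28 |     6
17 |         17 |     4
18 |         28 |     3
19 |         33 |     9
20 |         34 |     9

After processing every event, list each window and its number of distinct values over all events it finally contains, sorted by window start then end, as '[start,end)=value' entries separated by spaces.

[0,9)=4 [9,18)=6 [18,27)=2 [27,36)=3

i=0 t=0 v=3: → [0,9); WM=-2
i=1 t=1 v=4: → [0,9); WM=-1
i=2 t=3 v=4: → [0,9); WM=1
i=3 t=3 v=9: → [0,9); WM=1
i=4 t=2 v=8: → [0,9); WM=1
i=5 t=9 v=5: → [9,18); WM=7
i=6 t=11 v=8: → [9,18); WM=9; [0,9) fires=4
i=7 t=4 v=9: DROP (t<9-0); WM=9
i=8 t=12 v=4: → [9,18); WM=10
i=9 t=13 v=9: → [9,18); WM=11
i=10 t=16 v=7: → [9,18); WM=14
i=11 t=17 v=6: → [9,18); WM=15
i=12 t=17 v=9: → [9,18); WM=15
i=13 t=19 v=4: → [18,27); WM=17
i=14 t=22 v=1: → [18,27); WM=20; [9,18) fires=6
i=15 t=25 v=4: → [18,27); WM=23
i=16 t=28 v=6: → [27,36); WM=26
i=17 t=17 v=4: DROP (t<26-0); WM=26
i=18 t=28 v=3: → [27,36); WM=26
i=19 t=33 v=9: → [27,36); WM=31; [18,27) fires=2
i=20 t=34 v=9: → [27,36); WM=32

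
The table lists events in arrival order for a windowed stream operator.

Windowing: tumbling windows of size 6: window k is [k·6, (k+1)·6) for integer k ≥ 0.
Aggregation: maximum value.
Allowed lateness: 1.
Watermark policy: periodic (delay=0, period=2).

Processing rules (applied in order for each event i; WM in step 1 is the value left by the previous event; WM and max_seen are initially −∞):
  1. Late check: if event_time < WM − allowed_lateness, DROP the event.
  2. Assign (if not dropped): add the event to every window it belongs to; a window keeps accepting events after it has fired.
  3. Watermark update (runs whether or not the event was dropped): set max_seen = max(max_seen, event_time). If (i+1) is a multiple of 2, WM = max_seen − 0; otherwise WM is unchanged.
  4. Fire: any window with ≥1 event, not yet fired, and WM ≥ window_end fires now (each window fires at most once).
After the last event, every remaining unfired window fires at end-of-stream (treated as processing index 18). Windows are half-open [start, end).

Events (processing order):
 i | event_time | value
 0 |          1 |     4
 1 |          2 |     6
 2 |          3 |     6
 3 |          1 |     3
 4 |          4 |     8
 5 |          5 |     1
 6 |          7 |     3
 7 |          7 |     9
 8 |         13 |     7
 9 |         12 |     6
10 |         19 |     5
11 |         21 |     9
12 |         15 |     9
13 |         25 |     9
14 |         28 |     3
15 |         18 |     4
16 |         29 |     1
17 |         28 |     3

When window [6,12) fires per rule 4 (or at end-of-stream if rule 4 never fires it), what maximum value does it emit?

9

i=0 t=1 v=4: → [0,6); WM=−∞
i=1 t=2 v=6: → [0,6); WM=2
i=2 t=3 v=6: → [0,6); WM=2
i=3 t=1 v=3: → [0,6); WM=3
i=4 t=4 v=8: → [0,6); WM=3
i=5 t=5 v=1: → [0,6); WM=5
i=6 t=7 v=3: → [6,12); WM=5
i=7 t=7 v=9: → [6,12); WM=7; [0,6) fires=8
i=8 t=13 v=7: → [12,18); WM=7
i=9 t=12 v=6: → [12,18); WM=13; [6,12) fires=9
i=10 t=19 v=5: → [18,24); WM=13
i=11 t=21 v=9: → [18,24); WM=21; [12,18) fires=7
i=12 t=15 v=9: DROP (t<21-1); WM=21
i=13 t=25 v=9: → [24,30); WM=25; [18,24) fires=9
i=14 t=28 v=3: → [24,30); WM=25
i=15 t=18 v=4: DROP (t<25-1); WM=28
i=16 t=29 v=1: → [24,30); WM=28
i=17 t=28 v=3: → [24,30); WM=29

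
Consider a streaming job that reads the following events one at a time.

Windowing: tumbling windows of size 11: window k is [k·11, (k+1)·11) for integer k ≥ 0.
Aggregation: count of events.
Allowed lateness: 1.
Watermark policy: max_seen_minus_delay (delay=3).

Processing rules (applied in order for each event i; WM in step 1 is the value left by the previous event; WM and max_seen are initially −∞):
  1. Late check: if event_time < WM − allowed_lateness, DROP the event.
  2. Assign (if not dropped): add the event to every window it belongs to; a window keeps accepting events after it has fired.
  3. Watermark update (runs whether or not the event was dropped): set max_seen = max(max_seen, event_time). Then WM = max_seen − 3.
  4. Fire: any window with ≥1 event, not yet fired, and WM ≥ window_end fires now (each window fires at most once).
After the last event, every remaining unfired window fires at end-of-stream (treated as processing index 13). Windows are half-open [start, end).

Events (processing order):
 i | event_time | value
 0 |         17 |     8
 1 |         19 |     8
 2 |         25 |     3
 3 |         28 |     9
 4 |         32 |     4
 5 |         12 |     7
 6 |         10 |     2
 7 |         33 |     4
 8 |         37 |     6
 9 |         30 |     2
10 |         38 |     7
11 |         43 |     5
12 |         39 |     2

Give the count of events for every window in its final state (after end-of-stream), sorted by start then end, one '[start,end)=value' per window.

[11,22)=2 [22,33)=3 [33,44)=5

i=0 t=17 v=8: → [11,22); WM=14
i=1 t=19 v=8: → [11,22); WM=16
i=2 t=25 v=3: → [22,33); WM=22; [11,22) fires=2
i=3 t=28 v=9: → [22,33); WM=25
i=4 t=32 v=4: → [22,33); WM=29
i=5 t=12 v=7: DROP (t<29-1); WM=29
i=6 t=10 v=2: DROP (t<29-1); WM=29
i=7 t=33 v=4: → [33,44); WM=30
i=8 t=37 v=6: → [33,44); WM=34; [22,33) fires=3
i=9 t=30 v=2: DROP (t<34-1); WM=34
i=10 t=38 v=7: → [33,44); WM=35
i=11 t=43 v=5: → [33,44); WM=40
i=12 t=39 v=2: → [33,44); WM=40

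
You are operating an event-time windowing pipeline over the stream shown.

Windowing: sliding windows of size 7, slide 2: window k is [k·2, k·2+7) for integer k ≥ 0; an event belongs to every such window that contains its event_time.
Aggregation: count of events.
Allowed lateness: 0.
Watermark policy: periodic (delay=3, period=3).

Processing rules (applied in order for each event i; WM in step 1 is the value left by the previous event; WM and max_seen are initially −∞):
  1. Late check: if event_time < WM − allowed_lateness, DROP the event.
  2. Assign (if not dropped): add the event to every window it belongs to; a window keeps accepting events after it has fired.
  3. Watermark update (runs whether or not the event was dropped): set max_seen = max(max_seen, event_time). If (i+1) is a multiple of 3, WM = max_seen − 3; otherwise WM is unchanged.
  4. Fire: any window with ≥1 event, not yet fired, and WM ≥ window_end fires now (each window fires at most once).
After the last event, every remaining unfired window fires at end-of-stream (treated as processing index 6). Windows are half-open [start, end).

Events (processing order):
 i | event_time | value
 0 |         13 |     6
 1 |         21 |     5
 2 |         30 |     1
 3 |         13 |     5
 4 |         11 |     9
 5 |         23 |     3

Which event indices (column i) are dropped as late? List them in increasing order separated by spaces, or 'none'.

i=0 t=13 v=6: → [12,19),[10,17),[8,15); WM=−∞
i=1 t=21 v=5: → [20,27),[18,25),[16,23); WM=−∞
i=2 t=30 v=1: → [30,37),[28,35),[26,33),[24,31); WM=27; [8,15) fires=1 [10,17) fires=1 [12,19) fires=1 [16,23) fires=1 [18,25) fires=1 [20,27) fires=1
i=3 t=13 v=5: DROP (t<27-0); WM=27
i=4 t=11 v=9: DROP (t<27-0); WM=27
i=5 t=23 v=3: DROP (t<27-0); WM=27

3 4 5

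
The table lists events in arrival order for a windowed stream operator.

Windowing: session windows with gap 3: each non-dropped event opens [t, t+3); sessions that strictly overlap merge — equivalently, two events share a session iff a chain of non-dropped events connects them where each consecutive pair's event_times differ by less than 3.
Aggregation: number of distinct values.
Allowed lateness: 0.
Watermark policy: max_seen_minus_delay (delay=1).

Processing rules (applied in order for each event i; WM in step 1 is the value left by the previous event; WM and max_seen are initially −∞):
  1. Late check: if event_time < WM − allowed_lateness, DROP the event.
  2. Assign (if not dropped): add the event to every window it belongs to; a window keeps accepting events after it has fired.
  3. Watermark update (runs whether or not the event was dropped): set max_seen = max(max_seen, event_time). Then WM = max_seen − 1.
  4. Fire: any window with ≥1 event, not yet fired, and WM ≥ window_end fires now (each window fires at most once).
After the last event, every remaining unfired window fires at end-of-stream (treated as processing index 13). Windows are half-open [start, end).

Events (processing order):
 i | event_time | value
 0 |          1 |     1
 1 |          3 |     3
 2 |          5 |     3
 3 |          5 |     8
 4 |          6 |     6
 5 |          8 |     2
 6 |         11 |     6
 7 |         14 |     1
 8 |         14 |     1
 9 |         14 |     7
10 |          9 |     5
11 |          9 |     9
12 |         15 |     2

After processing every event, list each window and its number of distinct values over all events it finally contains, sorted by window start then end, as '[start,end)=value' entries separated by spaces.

i=0 t=1 v=1: → [1,4); WM=0
i=1 t=3 v=3: → [1,6); WM=2
i=2 t=5 v=3: → [1,8); WM=4
i=3 t=5 v=8: → [1,8); WM=4
i=4 t=6 v=6: → [1,9); WM=5
i=5 t=8 v=2: → [1,11); WM=7
i=6 t=11 v=6: → [11,14); WM=10
i=7 t=14 v=1: → [14,17); WM=13
i=8 t=14 v=1: → [14,17); WM=13
i=9 t=14 v=7: → [14,17); WM=13
i=10 t=9 v=5: DROP (t<13-0); WM=13
i=11 t=9 v=9: DROP (t<13-0); WM=13
i=12 t=15 v=2: → [14,18); WM=14

[1,11)=5 [11,14)=1 [14,18)=3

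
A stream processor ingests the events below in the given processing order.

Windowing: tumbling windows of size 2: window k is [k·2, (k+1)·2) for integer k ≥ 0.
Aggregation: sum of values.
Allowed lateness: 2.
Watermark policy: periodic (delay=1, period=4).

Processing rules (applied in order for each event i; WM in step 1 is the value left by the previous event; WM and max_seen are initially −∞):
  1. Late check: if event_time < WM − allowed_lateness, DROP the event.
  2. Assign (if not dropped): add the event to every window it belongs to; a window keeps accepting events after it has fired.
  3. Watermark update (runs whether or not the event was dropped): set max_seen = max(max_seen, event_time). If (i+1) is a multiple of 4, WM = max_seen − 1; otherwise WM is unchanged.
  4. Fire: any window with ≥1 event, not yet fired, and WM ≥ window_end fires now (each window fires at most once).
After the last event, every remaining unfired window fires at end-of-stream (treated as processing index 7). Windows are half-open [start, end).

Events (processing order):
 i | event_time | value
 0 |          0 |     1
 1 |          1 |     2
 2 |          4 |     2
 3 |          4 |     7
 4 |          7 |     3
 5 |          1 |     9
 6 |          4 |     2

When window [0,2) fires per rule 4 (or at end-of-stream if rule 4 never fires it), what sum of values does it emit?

i=0 t=0 v=1: → [0,2); WM=−∞
i=1 t=1 v=2: → [0,2); WM=−∞
i=2 t=4 v=2: → [4,6); WM=−∞
i=3 t=4 v=7: → [4,6); WM=3; [0,2) fires=3
i=4 t=7 v=3: → [6,8); WM=3
i=5 t=1 v=9: → [0,2); WM=3
i=6 t=4 v=2: → [4,6); WM=3

3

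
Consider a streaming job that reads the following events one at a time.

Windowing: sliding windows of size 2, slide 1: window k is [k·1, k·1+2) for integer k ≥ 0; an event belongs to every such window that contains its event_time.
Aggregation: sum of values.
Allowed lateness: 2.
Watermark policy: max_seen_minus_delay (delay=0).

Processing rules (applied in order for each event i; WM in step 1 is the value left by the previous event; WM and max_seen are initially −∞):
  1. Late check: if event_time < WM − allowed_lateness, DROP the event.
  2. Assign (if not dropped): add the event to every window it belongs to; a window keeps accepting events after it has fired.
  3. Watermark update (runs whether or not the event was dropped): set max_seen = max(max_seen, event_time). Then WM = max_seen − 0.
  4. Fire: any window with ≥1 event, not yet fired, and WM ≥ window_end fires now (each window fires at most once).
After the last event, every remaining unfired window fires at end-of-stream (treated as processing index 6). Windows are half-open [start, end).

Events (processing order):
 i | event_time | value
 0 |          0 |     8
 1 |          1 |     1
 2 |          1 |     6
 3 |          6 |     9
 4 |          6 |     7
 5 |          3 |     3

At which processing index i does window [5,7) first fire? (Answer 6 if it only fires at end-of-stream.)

i=0 t=0 v=8: → [0,2); WM=0
i=1 t=1 v=1: → [1,3),[0,2); WM=1
i=2 t=1 v=6: → [1,3),[0,2); WM=1
i=3 t=6 v=9: → [6,8),[5,7); WM=6; [0,2) fires=15 [1,3) fires=7
i=4 t=6 v=7: → [6,8),[5,7); WM=6
i=5 t=3 v=3: DROP (t<6-2); WM=6

6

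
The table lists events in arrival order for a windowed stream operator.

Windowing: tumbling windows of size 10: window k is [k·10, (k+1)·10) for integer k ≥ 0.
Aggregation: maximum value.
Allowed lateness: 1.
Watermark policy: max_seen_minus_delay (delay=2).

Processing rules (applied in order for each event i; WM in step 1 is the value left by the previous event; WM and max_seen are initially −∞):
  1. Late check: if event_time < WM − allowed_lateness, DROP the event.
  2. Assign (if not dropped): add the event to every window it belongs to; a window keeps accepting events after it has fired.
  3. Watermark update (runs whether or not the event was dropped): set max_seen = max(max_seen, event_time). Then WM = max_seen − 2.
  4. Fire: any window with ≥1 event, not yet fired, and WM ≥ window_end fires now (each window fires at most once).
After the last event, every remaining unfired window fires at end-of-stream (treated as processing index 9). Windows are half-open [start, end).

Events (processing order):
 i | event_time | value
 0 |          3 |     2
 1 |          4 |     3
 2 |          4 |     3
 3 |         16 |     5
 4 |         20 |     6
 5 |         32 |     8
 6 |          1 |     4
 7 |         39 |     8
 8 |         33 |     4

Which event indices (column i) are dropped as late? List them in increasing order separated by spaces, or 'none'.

i=0 t=3 v=2: → [0,10); WM=1
i=1 t=4 v=3: → [0,10); WM=2
i=2 t=4 v=3: → [0,10); WM=2
i=3 t=16 v=5: → [10,20); WM=14; [0,10) fires=3
i=4 t=20 v=6: → [20,30); WM=18
i=5 t=32 v=8: → [30,40); WM=30; [10,20) fires=5 [20,30) fires=6
i=6 t=1 v=4: DROP (t<30-1); WM=30
i=7 t=39 v=8: → [30,40); WM=37
i=8 t=33 v=4: DROP (t<37-1); WM=37

6 8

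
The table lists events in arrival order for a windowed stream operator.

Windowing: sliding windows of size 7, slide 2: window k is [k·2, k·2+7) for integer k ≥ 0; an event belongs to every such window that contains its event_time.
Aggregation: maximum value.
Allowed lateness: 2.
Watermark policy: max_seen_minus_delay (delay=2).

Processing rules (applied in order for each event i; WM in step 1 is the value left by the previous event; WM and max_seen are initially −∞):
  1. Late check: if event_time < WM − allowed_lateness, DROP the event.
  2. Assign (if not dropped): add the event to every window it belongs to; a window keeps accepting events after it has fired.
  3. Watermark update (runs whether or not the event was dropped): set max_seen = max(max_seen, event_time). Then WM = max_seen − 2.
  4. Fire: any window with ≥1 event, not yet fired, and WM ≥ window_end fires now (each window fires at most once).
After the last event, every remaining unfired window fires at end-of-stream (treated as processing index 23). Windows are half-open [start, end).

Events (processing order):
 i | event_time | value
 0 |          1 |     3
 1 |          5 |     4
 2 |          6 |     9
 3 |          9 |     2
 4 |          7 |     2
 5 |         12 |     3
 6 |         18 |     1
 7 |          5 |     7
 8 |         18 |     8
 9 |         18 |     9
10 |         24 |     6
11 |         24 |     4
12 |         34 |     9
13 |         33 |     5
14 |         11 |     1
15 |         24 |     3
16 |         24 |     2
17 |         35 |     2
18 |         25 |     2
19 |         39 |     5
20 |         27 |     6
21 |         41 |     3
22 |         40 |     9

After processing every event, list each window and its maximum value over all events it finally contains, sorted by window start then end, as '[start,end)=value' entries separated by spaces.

i=0 t=1 v=3: → [0,7); WM=-1
i=1 t=5 v=4: → [4,11),[2,9),[0,7); WM=3
i=2 t=6 v=9: → [6,13),[4,11),[2,9),[0,7); WM=4
i=3 t=9 v=2: → [8,15),[6,13),[4,11); WM=7; [0,7) fires=9
i=4 t=7 v=2: → [6,13),[4,11),[2,9); WM=7
i=5 t=12 v=3: → [12,19),[10,17),[8,15),[6,13); WM=10; [2,9) fires=9
i=6 t=18 v=1: → [18,25),[16,23),[14,21),[12,19); WM=16; [4,11) fires=9 [6,13) fires=9 [8,15) fires=3
i=7 t=5 v=7: DROP (t<16-2); WM=16
i=8 t=18 v=8: → [18,25),[16,23),[14,21),[12,19); WM=16
i=9 t=18 v=9: → [18,25),[16,23),[14,21),[12,19); WM=16
i=10 t=24 v=6: → [24,31),[22,29),[20,27),[18,25); WM=22; [10,17) fires=3 [12,19) fires=9 [14,21) fires=9
i=11 t=24 v=4: → [24,31),[22,29),[20,27),[18,25); WM=22
i=12 t=34 v=9: → [34,41),[32,39),[30,37),[28,35); WM=32; [16,23) fires=9 [18,25) fires=9 [20,27) fires=6 [22,29) fires=6 [24,31) fires=6
i=13 t=33 v=5: → [32,39),[30,37),[28,35); WM=32
i=14 t=11 v=1: DROP (t<32-2); WM=32
i=15 t=24 v=3: DROP (t<32-2); WM=32
i=16 t=24 v=2: DROP (t<32-2); WM=32
i=17 t=35 v=2: → [34,41),[32,39),[30,37); WM=33
i=18 t=25 v=2: DROP (t<33-2); WM=33
i=19 t=39 v=5: → [38,45),[36,43),[34,41); WM=37; [28,35) fires=9 [30,37) fires=9
i=20 t=27 v=6: DROP (t<37-2); WM=37
i=21 t=41 v=3: → [40,47),[38,45),[36,43); WM=39; [32,39) fires=9
i=22 t=40 v=9: → [40,47),[38,45),[36,43),[34,41); WM=39

[0,7)=9 [2,9)=9 [4,11)=9 [6,13)=9 [8,15)=3 [10,17)=3 [12,19)=9 [14,21)=9 [16,23)=9 [18,25)=9 [20,27)=6 [22,29)=6 [24,31)=6 [28,35)=9 [30,37)=9 [32,39)=9 [34,41)=9 [36,43)=9 [38,45)=9 [40,47)=9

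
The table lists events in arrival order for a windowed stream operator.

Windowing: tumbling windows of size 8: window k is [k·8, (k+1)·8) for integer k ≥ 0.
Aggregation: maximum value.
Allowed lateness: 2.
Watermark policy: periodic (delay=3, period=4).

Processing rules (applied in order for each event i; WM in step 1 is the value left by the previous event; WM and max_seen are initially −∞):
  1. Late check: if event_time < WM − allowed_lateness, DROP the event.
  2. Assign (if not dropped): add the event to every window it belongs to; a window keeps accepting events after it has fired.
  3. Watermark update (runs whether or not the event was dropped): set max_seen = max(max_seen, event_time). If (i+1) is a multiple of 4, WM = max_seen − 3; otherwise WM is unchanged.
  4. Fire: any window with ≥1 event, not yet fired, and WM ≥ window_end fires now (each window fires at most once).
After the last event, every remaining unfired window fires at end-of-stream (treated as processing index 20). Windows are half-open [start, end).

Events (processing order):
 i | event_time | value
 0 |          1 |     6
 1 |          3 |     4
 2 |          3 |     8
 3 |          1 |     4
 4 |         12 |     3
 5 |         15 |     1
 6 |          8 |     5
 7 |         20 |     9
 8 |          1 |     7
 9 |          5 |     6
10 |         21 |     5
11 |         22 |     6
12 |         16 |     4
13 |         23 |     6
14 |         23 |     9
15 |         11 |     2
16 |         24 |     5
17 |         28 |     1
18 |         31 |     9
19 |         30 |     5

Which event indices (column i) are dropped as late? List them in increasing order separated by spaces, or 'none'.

i=0 t=1 v=6: → [0,8); WM=−∞
i=1 t=3 v=4: → [0,8); WM=−∞
i=2 t=3 v=8: → [0,8); WM=−∞
i=3 t=1 v=4: → [0,8); WM=0
i=4 t=12 v=3: → [8,16); WM=0
i=5 t=15 v=1: → [8,16); WM=0
i=6 t=8 v=5: → [8,16); WM=0
i=7 t=20 v=9: → [16,24); WM=17; [0,8) fires=8 [8,16) fires=5
i=8 t=1 v=7: DROP (t<17-2); WM=17
i=9 t=5 v=6: DROP (t<17-2); WM=17
i=10 t=21 v=5: → [16,24); WM=17
i=11 t=22 v=6: → [16,24); WM=19
i=12 t=16 v=4: DROP (t<19-2); WM=19
i=13 t=23 v=6: → [16,24); WM=19
i=14 t=23 v=9: → [16,24); WM=19
i=15 t=11 v=2: DROP (t<19-2); WM=20
i=16 t=24 v=5: → [24,32); WM=20
i=17 t=28 v=1: → [24,32); WM=20
i=18 t=31 v=9: → [24,32); WM=20
i=19 t=30 v=5: → [24,32); WM=28; [16,24) fires=9

8 9 12 15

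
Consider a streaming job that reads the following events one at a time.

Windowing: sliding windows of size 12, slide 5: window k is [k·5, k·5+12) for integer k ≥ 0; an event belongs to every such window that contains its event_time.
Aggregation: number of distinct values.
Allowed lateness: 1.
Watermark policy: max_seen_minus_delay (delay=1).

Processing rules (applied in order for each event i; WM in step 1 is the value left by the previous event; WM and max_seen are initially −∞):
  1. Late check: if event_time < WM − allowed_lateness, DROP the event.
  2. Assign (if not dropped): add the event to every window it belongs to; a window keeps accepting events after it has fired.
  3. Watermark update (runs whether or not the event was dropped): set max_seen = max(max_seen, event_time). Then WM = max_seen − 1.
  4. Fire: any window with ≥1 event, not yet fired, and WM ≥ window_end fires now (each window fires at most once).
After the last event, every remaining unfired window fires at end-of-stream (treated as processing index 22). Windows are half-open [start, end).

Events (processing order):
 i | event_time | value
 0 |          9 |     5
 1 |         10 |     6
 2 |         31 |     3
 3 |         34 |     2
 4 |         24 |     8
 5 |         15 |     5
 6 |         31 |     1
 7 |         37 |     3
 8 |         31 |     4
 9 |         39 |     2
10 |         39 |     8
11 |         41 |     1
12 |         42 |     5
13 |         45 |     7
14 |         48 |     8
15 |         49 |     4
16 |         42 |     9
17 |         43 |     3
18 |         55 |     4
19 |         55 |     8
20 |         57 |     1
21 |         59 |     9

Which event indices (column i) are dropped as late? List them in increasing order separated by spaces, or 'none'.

4 5 6 8 16 17

i=0 t=9 v=5: → [5,17),[0,12); WM=8
i=1 t=10 v=6: → [10,22),[5,17),[0,12); WM=9
i=2 t=31 v=3: → [30,42),[25,37),[20,32); WM=30; [0,12) fires=2 [5,17) fires=2 [10,22) fires=1
i=3 t=34 v=2: → [30,42),[25,37); WM=33; [20,32) fires=1
i=4 t=24 v=8: DROP (t<33-1); WM=33
i=5 t=15 v=5: DROP (t<33-1); WM=33
i=6 t=31 v=1: DROP (t<33-1); WM=33
i=7 t=37 v=3: → [35,47),[30,42); WM=36
i=8 t=31 v=4: DROP (t<36-1); WM=36
i=9 t=39 v=2: → [35,47),[30,42); WM=38; [25,37) fires=2
i=10 t=39 v=8: → [35,47),[30,42); WM=38
i=11 t=41 v=1: → [40,52),[35,47),[30,42); WM=40
i=12 t=42 v=5: → [40,52),[35,47); WM=41
i=13 t=45 v=7: → [45,57),[40,52),[35,47); WM=44; [30,42) fires=4
i=14 t=48 v=8: → [45,57),[40,52); WM=47; [35,47) fires=6
i=15 t=49 v=4: → [45,57),[40,52); WM=48
i=16 t=42 v=9: DROP (t<48-1); WM=48
i=17 t=43 v=3: DROP (t<48-1); WM=48
i=18 t=55 v=4: → [55,67),[50,62),[45,57); WM=54; [40,52) fires=5
i=19 t=55 v=8: → [55,67),[50,62),[45,57); WM=54
i=20 t=57 v=1: → [55,67),[50,62); WM=56
i=21 t=59 v=9: → [55,67),[50,62); WM=58; [45,57) fires=3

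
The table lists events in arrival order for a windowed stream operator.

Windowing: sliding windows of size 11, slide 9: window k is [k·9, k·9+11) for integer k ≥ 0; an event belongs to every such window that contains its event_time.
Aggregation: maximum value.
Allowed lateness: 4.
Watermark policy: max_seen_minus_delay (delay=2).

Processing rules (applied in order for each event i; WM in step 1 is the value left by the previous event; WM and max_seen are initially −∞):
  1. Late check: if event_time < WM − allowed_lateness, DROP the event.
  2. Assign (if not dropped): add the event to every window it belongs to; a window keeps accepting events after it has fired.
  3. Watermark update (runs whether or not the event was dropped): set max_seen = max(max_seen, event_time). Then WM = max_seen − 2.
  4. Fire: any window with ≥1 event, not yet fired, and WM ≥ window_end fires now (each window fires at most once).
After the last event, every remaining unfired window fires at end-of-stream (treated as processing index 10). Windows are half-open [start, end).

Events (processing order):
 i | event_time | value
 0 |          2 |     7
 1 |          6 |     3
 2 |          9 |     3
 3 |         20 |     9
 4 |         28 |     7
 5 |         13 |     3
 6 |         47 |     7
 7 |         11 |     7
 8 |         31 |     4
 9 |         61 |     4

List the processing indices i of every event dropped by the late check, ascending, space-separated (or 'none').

i=0 t=2 v=7: → [0,11); WM=0
i=1 t=6 v=3: → [0,11); WM=4
i=2 t=9 v=3: → [9,20),[0,11); WM=7
i=3 t=20 v=9: → [18,29); WM=18; [0,11) fires=7
i=4 t=28 v=7: → [27,38),[18,29); WM=26; [9,20) fires=3
i=5 t=13 v=3: DROP (t<26-4); WM=26
i=6 t=47 v=7: → [45,56); WM=45; [18,29) fires=9 [27,38) fires=7
i=7 t=11 v=7: DROP (t<45-4); WM=45
i=8 t=31 v=4: DROP (t<45-4); WM=45
i=9 t=61 v=4: → [54,65); WM=59; [45,56) fires=7

5 7 8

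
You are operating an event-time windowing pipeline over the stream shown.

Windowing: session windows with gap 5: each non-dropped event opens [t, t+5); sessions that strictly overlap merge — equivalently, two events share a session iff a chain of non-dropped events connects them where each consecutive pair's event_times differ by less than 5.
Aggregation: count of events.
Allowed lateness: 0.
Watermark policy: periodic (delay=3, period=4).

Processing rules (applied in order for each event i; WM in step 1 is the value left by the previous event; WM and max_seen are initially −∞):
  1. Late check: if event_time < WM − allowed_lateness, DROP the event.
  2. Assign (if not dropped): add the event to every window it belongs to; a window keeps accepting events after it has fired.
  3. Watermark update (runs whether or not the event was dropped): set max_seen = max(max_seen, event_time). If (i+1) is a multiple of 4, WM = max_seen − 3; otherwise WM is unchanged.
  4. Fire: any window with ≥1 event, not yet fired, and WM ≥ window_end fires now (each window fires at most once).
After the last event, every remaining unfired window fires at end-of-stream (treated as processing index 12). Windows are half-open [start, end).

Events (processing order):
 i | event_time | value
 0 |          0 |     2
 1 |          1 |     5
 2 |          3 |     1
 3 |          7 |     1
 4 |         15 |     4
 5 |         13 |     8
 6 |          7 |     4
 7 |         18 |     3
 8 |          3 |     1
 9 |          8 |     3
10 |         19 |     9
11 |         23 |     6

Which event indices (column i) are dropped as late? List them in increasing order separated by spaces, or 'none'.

8 9

i=0 t=0 v=2: → [0,5); WM=−∞
i=1 t=1 v=5: → [0,6); WM=−∞
i=2 t=3 v=1: → [0,8); WM=−∞
i=3 t=7 v=1: → [0,12); WM=4
i=4 t=15 v=4: → [15,20); WM=4
i=5 t=13 v=8: → [13,20); WM=4
i=6 t=7 v=4: → [0,12); WM=4
i=7 t=18 v=3: → [13,23); WM=15
i=8 t=3 v=1: DROP (t<15-0); WM=15
i=9 t=8 v=3: DROP (t<15-0); WM=15
i=10 t=19 v=9: → [13,24); WM=15
i=11 t=23 v=6: → [13,28); WM=20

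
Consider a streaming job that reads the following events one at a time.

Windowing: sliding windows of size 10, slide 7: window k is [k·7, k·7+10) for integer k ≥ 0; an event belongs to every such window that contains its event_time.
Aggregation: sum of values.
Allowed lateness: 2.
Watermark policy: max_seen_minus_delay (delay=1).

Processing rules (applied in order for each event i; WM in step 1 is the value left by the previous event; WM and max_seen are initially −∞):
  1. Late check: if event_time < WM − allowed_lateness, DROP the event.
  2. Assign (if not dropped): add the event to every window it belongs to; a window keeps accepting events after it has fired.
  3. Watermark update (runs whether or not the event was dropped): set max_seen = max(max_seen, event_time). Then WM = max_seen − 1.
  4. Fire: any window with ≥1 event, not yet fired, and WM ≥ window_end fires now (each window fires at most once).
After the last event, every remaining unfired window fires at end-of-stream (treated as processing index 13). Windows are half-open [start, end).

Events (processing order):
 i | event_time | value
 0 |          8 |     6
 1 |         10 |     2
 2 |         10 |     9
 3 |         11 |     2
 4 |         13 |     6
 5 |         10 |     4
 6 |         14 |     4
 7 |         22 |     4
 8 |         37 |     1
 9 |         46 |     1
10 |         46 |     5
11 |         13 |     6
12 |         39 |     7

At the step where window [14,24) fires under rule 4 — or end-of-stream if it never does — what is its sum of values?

8

i=0 t=8 v=6: → [7,17),[0,10); WM=7
i=1 t=10 v=2: → [7,17); WM=9
i=2 t=10 v=9: → [7,17); WM=9
i=3 t=11 v=2: → [7,17); WM=10; [0,10) fires=6
i=4 t=13 v=6: → [7,17); WM=12
i=5 t=10 v=4: → [7,17); WM=12
i=6 t=14 v=4: → [14,24),[7,17); WM=13
i=7 t=22 v=4: → [21,31),[14,24); WM=21; [7,17) fires=33
i=8 t=37 v=1: → [35,45),[28,38); WM=36; [14,24) fires=8 [21,31) fires=4
i=9 t=46 v=1: → [42,52); WM=45; [28,38) fires=1 [35,45) fires=1
i=10 t=46 v=5: → [42,52); WM=45
i=11 t=13 v=6: DROP (t<45-2); WM=45
i=12 t=39 v=7: DROP (t<45-2); WM=45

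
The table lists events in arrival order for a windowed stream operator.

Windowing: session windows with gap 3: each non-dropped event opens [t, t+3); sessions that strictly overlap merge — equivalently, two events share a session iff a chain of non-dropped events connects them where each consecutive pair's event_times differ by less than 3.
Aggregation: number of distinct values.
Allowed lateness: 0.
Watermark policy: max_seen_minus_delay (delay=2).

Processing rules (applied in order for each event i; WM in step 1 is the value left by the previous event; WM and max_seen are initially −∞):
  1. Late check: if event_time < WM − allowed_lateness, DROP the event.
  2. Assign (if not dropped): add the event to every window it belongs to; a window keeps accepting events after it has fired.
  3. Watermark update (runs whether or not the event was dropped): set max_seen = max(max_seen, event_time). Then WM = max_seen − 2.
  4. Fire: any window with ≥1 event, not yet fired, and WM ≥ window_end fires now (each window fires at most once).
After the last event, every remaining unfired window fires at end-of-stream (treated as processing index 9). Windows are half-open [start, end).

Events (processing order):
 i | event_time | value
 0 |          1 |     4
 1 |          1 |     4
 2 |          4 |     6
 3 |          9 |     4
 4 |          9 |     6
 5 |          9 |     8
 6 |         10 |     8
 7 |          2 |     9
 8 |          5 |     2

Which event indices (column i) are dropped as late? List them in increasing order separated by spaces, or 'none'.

7 8

i=0 t=1 v=4: → [1,4); WM=-1
i=1 t=1 v=4: → [1,4); WM=-1
i=2 t=4 v=6: → [4,7); WM=2
i=3 t=9 v=4: → [9,12); WM=7
i=4 t=9 v=6: → [9,12); WM=7
i=5 t=9 v=8: → [9,12); WM=7
i=6 t=10 v=8: → [9,13); WM=8
i=7 t=2 v=9: DROP (t<8-0); WM=8
i=8 t=5 v=2: DROP (t<8-0); WM=8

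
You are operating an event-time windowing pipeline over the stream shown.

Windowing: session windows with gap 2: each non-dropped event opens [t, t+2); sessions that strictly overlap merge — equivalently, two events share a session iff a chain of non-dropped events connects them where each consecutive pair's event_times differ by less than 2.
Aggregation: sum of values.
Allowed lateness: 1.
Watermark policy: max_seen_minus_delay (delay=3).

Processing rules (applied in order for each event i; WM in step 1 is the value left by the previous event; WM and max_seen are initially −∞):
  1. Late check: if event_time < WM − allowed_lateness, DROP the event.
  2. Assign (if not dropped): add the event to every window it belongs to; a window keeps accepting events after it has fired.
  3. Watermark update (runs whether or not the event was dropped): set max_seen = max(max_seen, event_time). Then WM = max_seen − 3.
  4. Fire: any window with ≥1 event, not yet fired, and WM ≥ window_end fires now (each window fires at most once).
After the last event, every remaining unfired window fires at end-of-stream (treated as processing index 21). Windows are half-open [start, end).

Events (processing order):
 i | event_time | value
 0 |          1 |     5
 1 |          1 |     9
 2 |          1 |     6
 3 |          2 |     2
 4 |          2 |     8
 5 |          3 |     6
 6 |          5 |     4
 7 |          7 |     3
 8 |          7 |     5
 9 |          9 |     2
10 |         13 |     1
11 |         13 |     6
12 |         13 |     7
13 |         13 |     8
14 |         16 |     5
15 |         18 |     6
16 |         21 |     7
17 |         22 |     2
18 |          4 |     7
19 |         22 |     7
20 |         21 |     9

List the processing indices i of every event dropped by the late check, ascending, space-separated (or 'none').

18

i=0 t=1 v=5: → [1,3); WM=-2
i=1 t=1 v=9: → [1,3); WM=-2
i=2 t=1 v=6: → [1,3); WM=-2
i=3 t=2 v=2: → [1,4); WM=-1
i=4 t=2 v=8: → [1,4); WM=-1
i=5 t=3 v=6: → [1,5); WM=0
i=6 t=5 v=4: → [5,7); WM=2
i=7 t=7 v=3: → [7,9); WM=4
i=8 t=7 v=5: → [7,9); WM=4
i=9 t=9 v=2: → [9,11); WM=6
i=10 t=13 v=1: → [13,15); WM=10
i=11 t=13 v=6: → [13,15); WM=10
i=12 t=13 v=7: → [13,15); WM=10
i=13 t=13 v=8: → [13,15); WM=10
i=14 t=16 v=5: → [16,18); WM=13
i=15 t=18 v=6: → [18,20); WM=15
i=16 t=21 v=7: → [21,23); WM=18
i=17 t=22 v=2: → [21,24); WM=19
i=18 t=4 v=7: DROP (t<19-1); WM=19
i=19 t=22 v=7: → [21,24); WM=19
i=20 t=21 v=9: → [21,24); WM=19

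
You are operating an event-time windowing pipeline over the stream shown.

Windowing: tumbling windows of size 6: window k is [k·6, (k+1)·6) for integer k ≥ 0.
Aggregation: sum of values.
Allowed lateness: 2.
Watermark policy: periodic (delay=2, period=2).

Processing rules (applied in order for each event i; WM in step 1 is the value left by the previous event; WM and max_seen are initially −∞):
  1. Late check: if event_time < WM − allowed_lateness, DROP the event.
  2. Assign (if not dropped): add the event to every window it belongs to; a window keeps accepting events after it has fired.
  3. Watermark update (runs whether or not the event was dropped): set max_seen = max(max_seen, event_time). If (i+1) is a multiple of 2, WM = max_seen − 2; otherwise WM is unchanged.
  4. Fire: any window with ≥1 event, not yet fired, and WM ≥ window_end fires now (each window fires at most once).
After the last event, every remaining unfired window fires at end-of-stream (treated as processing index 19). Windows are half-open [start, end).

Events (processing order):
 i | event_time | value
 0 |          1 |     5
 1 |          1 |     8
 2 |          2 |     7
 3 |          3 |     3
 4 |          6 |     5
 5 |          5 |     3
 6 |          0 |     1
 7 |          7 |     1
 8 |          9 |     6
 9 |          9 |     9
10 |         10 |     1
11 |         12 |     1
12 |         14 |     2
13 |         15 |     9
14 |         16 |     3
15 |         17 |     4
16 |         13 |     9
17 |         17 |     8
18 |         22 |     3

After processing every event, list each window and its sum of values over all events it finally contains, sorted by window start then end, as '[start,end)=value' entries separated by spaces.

i=0 t=1 v=5: → [0,6); WM=−∞
i=1 t=1 v=8: → [0,6); WM=-1
i=2 t=2 v=7: → [0,6); WM=-1
i=3 t=3 v=3: → [0,6); WM=1
i=4 t=6 v=5: → [6,12); WM=1
i=5 t=5 v=3: → [0,6); WM=4
i=6 t=0 v=1: DROP (t<4-2); WM=4
i=7 t=7 v=1: → [6,12); WM=5
i=8 t=9 v=6: → [6,12); WM=5
i=9 t=9 v=9: → [6,12); WM=7; [0,6) fires=26
i=10 t=10 v=1: → [6,12); WM=7
i=11 t=12 v=1: → [12,18); WM=10
i=12 t=14 v=2: → [12,18); WM=10
i=13 t=15 v=9: → [12,18); WM=13; [6,12) fires=22
i=14 t=16 v=3: → [12,18); WM=13
i=15 t=17 v=4: → [12,18); WM=15
i=16 t=13 v=9: → [12,18); WM=15
i=17 t=17 v=8: → [12,18); WM=15
i=18 t=22 v=3: → [18,24); WM=15

[0,6)=26 [6,12)=22 [12,18)=36 [18,24)=3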